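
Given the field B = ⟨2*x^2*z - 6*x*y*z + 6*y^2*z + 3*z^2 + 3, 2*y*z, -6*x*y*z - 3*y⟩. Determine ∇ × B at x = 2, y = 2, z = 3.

(∇×B)₁ = ∂B₃/∂y − ∂B₂/∂z = -6*x*z - 2*y - 3
(∇×B)₂ = ∂B₁/∂z − ∂B₃/∂x = 2*x^2 - 6*x*y + 6*y^2 + 6*y*z + 6*z
(∇×B)₃ = ∂B₂/∂x − ∂B₁/∂y = 6*x*z - 12*y*z
∇×B = (-6*x*z - 2*y - 3, 2*x^2 - 6*x*y + 6*y^2 + 6*y*z + 6*z, 6*x*z - 12*y*z)
At (2, 2, 3): (-43, 62, -36).

(-43, 62, -36)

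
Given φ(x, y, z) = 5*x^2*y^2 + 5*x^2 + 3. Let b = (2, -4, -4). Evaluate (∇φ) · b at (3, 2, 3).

-420

∂φ/∂x = 10*x*y^2 + 10*x
∂φ/∂y = 10*x^2*y
∂φ/∂z = 0
∇φ at (3, 2, 3) = (150, 180, 0)
∇φ · b = (150)(2) + (180)(-4) + (0)(-4) = -420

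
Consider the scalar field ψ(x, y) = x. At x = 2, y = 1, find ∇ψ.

∂ψ/∂x = 1
∂ψ/∂y = 0
∇ψ = (1, 0)
At (2, 1): (1, 0).

(1, 0)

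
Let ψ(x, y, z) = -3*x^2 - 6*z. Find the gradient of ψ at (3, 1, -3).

(-18, 0, -6)

∂ψ/∂x = -6*x
∂ψ/∂y = 0
∂ψ/∂z = -6
∇ψ = (-6*x, 0, -6)
At (3, 1, -3): (-18, 0, -6).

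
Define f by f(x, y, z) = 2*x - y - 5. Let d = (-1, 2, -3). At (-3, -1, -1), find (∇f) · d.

-4

∂f/∂x = 2
∂f/∂y = -1
∂f/∂z = 0
∇f at (-3, -1, -1) = (2, -1, 0)
∇f · d = (2)(-1) + (-1)(2) + (0)(-3) = -4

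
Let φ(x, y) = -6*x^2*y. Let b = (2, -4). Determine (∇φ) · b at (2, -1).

144

∂φ/∂x = -12*x*y
∂φ/∂y = -6*x^2
∇φ at (2, -1) = (24, -24)
∇φ · b = (24)(2) + (-24)(-4) = 144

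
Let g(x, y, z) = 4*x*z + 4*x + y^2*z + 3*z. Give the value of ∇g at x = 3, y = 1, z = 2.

(12, 4, 16)

∂g/∂x = 4*z + 4
∂g/∂y = 2*y*z
∂g/∂z = 4*x + y^2 + 3
∇g = (4*z + 4, 2*y*z, 4*x + y^2 + 3)
At (3, 1, 2): (12, 4, 16).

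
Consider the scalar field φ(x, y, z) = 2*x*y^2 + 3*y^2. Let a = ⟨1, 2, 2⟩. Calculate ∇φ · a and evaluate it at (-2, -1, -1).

∂φ/∂x = 2*y^2
∂φ/∂y = 4*x*y + 6*y
∂φ/∂z = 0
∇φ at (-2, -1, -1) = (2, 2, 0)
∇φ · a = (2)(1) + (2)(2) + (0)(2) = 6

6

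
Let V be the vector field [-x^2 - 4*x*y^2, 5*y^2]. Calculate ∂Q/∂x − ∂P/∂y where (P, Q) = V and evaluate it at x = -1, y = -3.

∂V₂/∂x = 0
∂V₁/∂y = -8*x*y
Scalar curl = 8*x*y
At (-1, -3): 24.

24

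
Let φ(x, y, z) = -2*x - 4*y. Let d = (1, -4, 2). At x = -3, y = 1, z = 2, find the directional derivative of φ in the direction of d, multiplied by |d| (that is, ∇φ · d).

14

∂φ/∂x = -2
∂φ/∂y = -4
∂φ/∂z = 0
∇φ at (-3, 1, 2) = (-2, -4, 0)
∇φ · d = (-2)(1) + (-4)(-4) + (0)(2) = 14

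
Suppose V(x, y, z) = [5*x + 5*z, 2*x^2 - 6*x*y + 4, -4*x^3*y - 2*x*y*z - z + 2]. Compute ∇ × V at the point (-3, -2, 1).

(∇×V)₁ = ∂V₃/∂y − ∂V₂/∂z = -4*x^3 - 2*x*z
(∇×V)₂ = ∂V₁/∂z − ∂V₃/∂x = 12*x^2*y + 2*y*z + 5
(∇×V)₃ = ∂V₂/∂x − ∂V₁/∂y = 4*x - 6*y
∇×V = (-4*x^3 - 2*x*z, 12*x^2*y + 2*y*z + 5, 4*x - 6*y)
At (-3, -2, 1): (114, -215, 0).

(114, -215, 0)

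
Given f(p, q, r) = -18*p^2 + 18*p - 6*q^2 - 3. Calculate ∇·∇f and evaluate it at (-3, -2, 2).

∂²f/∂p² = -36
∂²f/∂q² = -12
∂²f/∂r² = 0
∇²f = -48
At (-3, -2, 2): -48.

-48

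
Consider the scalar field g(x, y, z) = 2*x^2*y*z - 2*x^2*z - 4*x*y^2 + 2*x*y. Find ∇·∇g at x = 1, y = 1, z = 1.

∂²g/∂x² = 4*z*(y - 1)
∂²g/∂y² = -8*x
∂²g/∂z² = 0
∇²g = -8*x + 4*y*z - 4*z
At (1, 1, 1): -8.

-8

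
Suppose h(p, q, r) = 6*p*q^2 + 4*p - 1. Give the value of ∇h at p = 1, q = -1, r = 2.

(10, -12, 0)

∂h/∂p = 6*q^2 + 4
∂h/∂q = 12*p*q
∂h/∂r = 0
∇h = (6*q^2 + 4, 12*p*q, 0)
At (1, -1, 2): (10, -12, 0).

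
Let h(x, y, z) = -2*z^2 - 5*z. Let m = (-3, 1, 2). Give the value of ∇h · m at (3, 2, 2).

∂h/∂x = 0
∂h/∂y = 0
∂h/∂z = -4*z - 5
∇h at (3, 2, 2) = (0, 0, -13)
∇h · m = (0)(-3) + (0)(1) + (-13)(2) = -26

-26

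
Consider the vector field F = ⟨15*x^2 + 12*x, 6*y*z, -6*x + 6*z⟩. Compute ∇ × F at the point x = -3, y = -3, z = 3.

(18, 6, 0)

(∇×F)₁ = ∂F₃/∂y − ∂F₂/∂z = -6*y
(∇×F)₂ = ∂F₁/∂z − ∂F₃/∂x = 6
(∇×F)₃ = ∂F₂/∂x − ∂F₁/∂y = 0
∇×F = (-6*y, 6, 0)
At (-3, -3, 3): (18, 6, 0).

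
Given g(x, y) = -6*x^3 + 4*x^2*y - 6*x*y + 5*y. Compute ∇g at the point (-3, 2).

(-222, 59)

∂g/∂x = -18*x^2 + 8*x*y - 6*y
∂g/∂y = 4*x^2 - 6*x + 5
∇g = (-18*x^2 + 8*x*y - 6*y, 4*x^2 - 6*x + 5)
At (-3, 2): (-222, 59).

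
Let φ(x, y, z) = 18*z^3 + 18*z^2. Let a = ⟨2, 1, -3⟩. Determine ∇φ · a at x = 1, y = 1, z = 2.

∂φ/∂x = 0
∂φ/∂y = 0
∂φ/∂z = 54*z^2 + 36*z
∇φ at (1, 1, 2) = (0, 0, 288)
∇φ · a = (0)(2) + (0)(1) + (288)(-3) = -864

-864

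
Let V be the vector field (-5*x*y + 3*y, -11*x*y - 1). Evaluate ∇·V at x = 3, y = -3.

-18

∂V₁/∂x = -5*y
∂V₂/∂y = -11*x
∇·V = -11*x - 5*y
At (3, -3): -18.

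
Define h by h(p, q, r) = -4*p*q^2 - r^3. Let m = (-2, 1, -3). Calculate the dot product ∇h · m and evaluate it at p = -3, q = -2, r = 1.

-7

∂h/∂p = -4*q^2
∂h/∂q = -8*p*q
∂h/∂r = -3*r^2
∇h at (-3, -2, 1) = (-16, -48, -3)
∇h · m = (-16)(-2) + (-48)(1) + (-3)(-3) = -7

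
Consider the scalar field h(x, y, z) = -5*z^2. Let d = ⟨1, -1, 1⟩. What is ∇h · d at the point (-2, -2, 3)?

∂h/∂x = 0
∂h/∂y = 0
∂h/∂z = -10*z
∇h at (-2, -2, 3) = (0, 0, -30)
∇h · d = (0)(1) + (0)(-1) + (-30)(1) = -30

-30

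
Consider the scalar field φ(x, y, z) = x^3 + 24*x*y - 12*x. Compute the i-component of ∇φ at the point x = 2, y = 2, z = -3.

(∇φ)_1 = ∂φ/∂x = 3*x^2 + 24*y - 12
At (2, 2, -3): 48.

48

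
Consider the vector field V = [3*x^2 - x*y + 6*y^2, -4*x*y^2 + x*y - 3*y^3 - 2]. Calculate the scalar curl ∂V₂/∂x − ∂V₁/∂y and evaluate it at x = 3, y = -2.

9

∂V₂/∂x = -4*y^2 + y
∂V₁/∂y = -x + 12*y
Scalar curl = x - 4*y^2 - 11*y
At (3, -2): 9.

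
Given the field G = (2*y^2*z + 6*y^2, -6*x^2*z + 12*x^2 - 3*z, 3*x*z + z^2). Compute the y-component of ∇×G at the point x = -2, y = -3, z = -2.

24

(∇×G)_2 = ∂G₁/∂z − ∂G₃/∂x
= 2*y^2 − (3*z)
= 2*y^2 - 3*z
At (-2, -3, -2): 24.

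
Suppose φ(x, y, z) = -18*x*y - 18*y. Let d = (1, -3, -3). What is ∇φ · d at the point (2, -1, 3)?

180

∂φ/∂x = -18*y
∂φ/∂y = -18*x - 18
∂φ/∂z = 0
∇φ at (2, -1, 3) = (18, -54, 0)
∇φ · d = (18)(1) + (-54)(-3) + (0)(-3) = 180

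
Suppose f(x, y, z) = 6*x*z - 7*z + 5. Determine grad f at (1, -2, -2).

∂f/∂x = 6*z
∂f/∂y = 0
∂f/∂z = 6*x - 7
∇f = (6*z, 0, 6*x - 7)
At (1, -2, -2): (-12, 0, -1).

(-12, 0, -1)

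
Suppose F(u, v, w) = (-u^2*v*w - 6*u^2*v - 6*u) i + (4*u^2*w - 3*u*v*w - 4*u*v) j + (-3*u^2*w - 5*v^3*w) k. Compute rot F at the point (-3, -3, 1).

(-144, 9, 60)

(∇×F)₁ = ∂F₃/∂v − ∂F₂/∂w = -4*u^2 + 3*u*v - 15*v^2*w
(∇×F)₂ = ∂F₁/∂w − ∂F₃/∂u = -u^2*v + 6*u*w
(∇×F)₃ = ∂F₂/∂u − ∂F₁/∂v = u^2*w + 6*u^2 + 8*u*w - 3*v*w - 4*v
∇×F = (-4*u^2 + 3*u*v - 15*v^2*w, -u^2*v + 6*u*w, u^2*w + 6*u^2 + 8*u*w - 3*v*w - 4*v)
At (-3, -3, 1): (-144, 9, 60).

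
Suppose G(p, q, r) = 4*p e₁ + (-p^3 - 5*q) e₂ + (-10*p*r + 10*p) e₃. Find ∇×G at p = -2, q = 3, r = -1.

(0, -20, -12)

(∇×G)₁ = ∂G₃/∂q − ∂G₂/∂r = 0
(∇×G)₂ = ∂G₁/∂r − ∂G₃/∂p = 10*r - 10
(∇×G)₃ = ∂G₂/∂p − ∂G₁/∂q = -3*p^2
∇×G = (0, 10*r - 10, -3*p^2)
At (-2, 3, -1): (0, -20, -12).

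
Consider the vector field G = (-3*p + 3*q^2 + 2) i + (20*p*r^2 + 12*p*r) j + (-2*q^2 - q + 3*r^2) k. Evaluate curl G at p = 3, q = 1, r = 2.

(∇×G)₁ = ∂G₃/∂q − ∂G₂/∂r = -40*p*r - 12*p - 4*q - 1
(∇×G)₂ = ∂G₁/∂r − ∂G₃/∂p = 0
(∇×G)₃ = ∂G₂/∂p − ∂G₁/∂q = -6*q + 20*r^2 + 12*r
∇×G = (-40*p*r - 12*p - 4*q - 1, 0, -6*q + 20*r^2 + 12*r)
At (3, 1, 2): (-281, 0, 98).

(-281, 0, 98)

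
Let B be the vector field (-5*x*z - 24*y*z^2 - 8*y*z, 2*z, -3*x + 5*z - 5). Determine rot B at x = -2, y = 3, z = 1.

(-2, -155, 32)

(∇×B)₁ = ∂B₃/∂y − ∂B₂/∂z = -2
(∇×B)₂ = ∂B₁/∂z − ∂B₃/∂x = -5*x - 48*y*z - 8*y + 3
(∇×B)₃ = ∂B₂/∂x − ∂B₁/∂y = 24*z^2 + 8*z
∇×B = (-2, -5*x - 48*y*z - 8*y + 3, 24*z^2 + 8*z)
At (-2, 3, 1): (-2, -155, 32).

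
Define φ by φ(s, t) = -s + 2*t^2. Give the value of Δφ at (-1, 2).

∂²φ/∂s² = 0
∂²φ/∂t² = 4
∇²φ = 4
At (-1, 2): 4.

4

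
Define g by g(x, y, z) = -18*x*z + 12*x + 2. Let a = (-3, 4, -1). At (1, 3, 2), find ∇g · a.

90

∂g/∂x = -18*z + 12
∂g/∂y = 0
∂g/∂z = -18*x
∇g at (1, 3, 2) = (-24, 0, -18)
∇g · a = (-24)(-3) + (0)(4) + (-18)(-1) = 90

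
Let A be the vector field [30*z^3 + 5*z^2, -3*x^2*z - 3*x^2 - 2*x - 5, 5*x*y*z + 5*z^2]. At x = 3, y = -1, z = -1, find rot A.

(12, 75, -2)

(∇×A)₁ = ∂A₃/∂y − ∂A₂/∂z = 3*x^2 + 5*x*z
(∇×A)₂ = ∂A₁/∂z − ∂A₃/∂x = -5*y*z + 90*z^2 + 10*z
(∇×A)₃ = ∂A₂/∂x − ∂A₁/∂y = -6*x*z - 6*x - 2
∇×A = (3*x^2 + 5*x*z, -5*y*z + 90*z^2 + 10*z, -6*x*z - 6*x - 2)
At (3, -1, -1): (12, 75, -2).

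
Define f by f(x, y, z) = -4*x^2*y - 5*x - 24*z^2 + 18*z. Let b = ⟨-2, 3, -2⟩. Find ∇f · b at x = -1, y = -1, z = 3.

266

∂f/∂x = -8*x*y - 5
∂f/∂y = -4*x^2
∂f/∂z = -48*z + 18
∇f at (-1, -1, 3) = (-13, -4, -126)
∇f · b = (-13)(-2) + (-4)(3) + (-126)(-2) = 266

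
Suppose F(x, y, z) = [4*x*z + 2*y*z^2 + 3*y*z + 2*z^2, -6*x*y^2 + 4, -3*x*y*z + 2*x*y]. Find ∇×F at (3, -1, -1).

(∇×F)₁ = ∂F₃/∂y − ∂F₂/∂z = -3*x*z + 2*x
(∇×F)₂ = ∂F₁/∂z − ∂F₃/∂x = 4*x + 7*y*z + y + 4*z
(∇×F)₃ = ∂F₂/∂x − ∂F₁/∂y = -6*y^2 - 2*z^2 - 3*z
∇×F = (-3*x*z + 2*x, 4*x + 7*y*z + y + 4*z, -6*y^2 - 2*z^2 - 3*z)
At (3, -1, -1): (15, 14, -5).

(15, 14, -5)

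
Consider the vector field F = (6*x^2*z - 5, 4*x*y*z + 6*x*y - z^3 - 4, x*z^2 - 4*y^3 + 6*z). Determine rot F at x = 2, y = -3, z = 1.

(-81, 23, -30)

(∇×F)₁ = ∂F₃/∂y − ∂F₂/∂z = -4*x*y - 12*y^2 + 3*z^2
(∇×F)₂ = ∂F₁/∂z − ∂F₃/∂x = 6*x^2 - z^2
(∇×F)₃ = ∂F₂/∂x − ∂F₁/∂y = 4*y*z + 6*y
∇×F = (-4*x*y - 12*y^2 + 3*z^2, 6*x^2 - z^2, 4*y*z + 6*y)
At (2, -3, 1): (-81, 23, -30).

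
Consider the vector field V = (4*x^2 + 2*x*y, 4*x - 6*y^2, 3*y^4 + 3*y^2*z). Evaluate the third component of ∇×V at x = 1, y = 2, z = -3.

(∇×V)_3 = ∂V₂/∂x − ∂V₁/∂y
= 4 − (2*x)
= -2*x + 4
At (1, 2, -3): 2.

2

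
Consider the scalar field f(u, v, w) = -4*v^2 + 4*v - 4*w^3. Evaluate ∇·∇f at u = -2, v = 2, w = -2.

40

∂²f/∂u² = 0
∂²f/∂v² = -8
∂²f/∂w² = -24*w
∇²f = -24*w - 8
At (-2, 2, -2): 40.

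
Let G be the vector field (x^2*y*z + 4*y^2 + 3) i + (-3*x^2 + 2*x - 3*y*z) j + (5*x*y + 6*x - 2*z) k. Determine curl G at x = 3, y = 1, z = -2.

(18, -2, -6)

(∇×G)₁ = ∂G₃/∂y − ∂G₂/∂z = 5*x + 3*y
(∇×G)₂ = ∂G₁/∂z − ∂G₃/∂x = x^2*y - 5*y - 6
(∇×G)₃ = ∂G₂/∂x − ∂G₁/∂y = -x^2*z - 6*x - 8*y + 2
∇×G = (5*x + 3*y, x^2*y - 5*y - 6, -x^2*z - 6*x - 8*y + 2)
At (3, 1, -2): (18, -2, -6).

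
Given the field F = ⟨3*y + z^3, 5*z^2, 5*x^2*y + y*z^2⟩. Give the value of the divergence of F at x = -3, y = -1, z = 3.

∂F₁/∂x = 0
∂F₂/∂y = 0
∂F₃/∂z = 2*y*z
∇·F = 2*y*z
At (-3, -1, 3): -6.

-6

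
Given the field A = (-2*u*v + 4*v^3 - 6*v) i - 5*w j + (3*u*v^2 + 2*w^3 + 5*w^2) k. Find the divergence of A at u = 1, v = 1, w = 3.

82

∂A₁/∂u = -2*v
∂A₂/∂v = 0
∂A₃/∂w = 6*w^2 + 10*w
∇·A = -2*v + 6*w^2 + 10*w
At (1, 1, 3): 82.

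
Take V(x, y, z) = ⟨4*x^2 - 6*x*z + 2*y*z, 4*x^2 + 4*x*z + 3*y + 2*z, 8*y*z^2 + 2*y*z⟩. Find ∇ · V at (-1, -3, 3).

-173

∂V₁/∂x = 8*x - 6*z
∂V₂/∂y = 3
∂V₃/∂z = 16*y*z + 2*y
∇·V = 8*x + 16*y*z + 2*y - 6*z + 3
At (-1, -3, 3): -173.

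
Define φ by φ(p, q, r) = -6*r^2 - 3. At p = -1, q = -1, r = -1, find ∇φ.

∂φ/∂p = 0
∂φ/∂q = 0
∂φ/∂r = -12*r
∇φ = (0, 0, -12*r)
At (-1, -1, -1): (0, 0, 12).

(0, 0, 12)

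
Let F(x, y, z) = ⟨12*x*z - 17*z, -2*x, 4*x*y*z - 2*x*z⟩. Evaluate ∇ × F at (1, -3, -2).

(∇×F)₁ = ∂F₃/∂y − ∂F₂/∂z = 4*x*z
(∇×F)₂ = ∂F₁/∂z − ∂F₃/∂x = 12*x - 4*y*z + 2*z - 17
(∇×F)₃ = ∂F₂/∂x − ∂F₁/∂y = -2
∇×F = (4*x*z, 12*x - 4*y*z + 2*z - 17, -2)
At (1, -3, -2): (-8, -33, -2).

(-8, -33, -2)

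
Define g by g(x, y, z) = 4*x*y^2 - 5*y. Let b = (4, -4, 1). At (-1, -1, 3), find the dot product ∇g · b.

4

∂g/∂x = 4*y^2
∂g/∂y = 8*x*y - 5
∂g/∂z = 0
∇g at (-1, -1, 3) = (4, 3, 0)
∇g · b = (4)(4) + (3)(-4) + (0)(1) = 4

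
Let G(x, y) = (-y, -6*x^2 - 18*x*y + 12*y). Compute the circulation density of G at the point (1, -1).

7

∂G₂/∂x = -12*x - 18*y
∂G₁/∂y = -1
Scalar curl = -12*x - 18*y + 1
At (1, -1): 7.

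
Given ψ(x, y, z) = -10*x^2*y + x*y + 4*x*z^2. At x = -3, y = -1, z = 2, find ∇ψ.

(-45, -93, -48)

∂ψ/∂x = -20*x*y + y + 4*z^2
∂ψ/∂y = -10*x^2 + x
∂ψ/∂z = 8*x*z
∇ψ = (-20*x*y + y + 4*z^2, -10*x^2 + x, 8*x*z)
At (-3, -1, 2): (-45, -93, -48).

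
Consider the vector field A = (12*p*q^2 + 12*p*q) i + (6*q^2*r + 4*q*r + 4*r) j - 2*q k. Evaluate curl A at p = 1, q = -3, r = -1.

(-48, 0, 60)

(∇×A)₁ = ∂A₃/∂q − ∂A₂/∂r = -6*q^2 - 4*q - 6
(∇×A)₂ = ∂A₁/∂r − ∂A₃/∂p = 0
(∇×A)₃ = ∂A₂/∂p − ∂A₁/∂q = -24*p*q - 12*p
∇×A = (-6*q^2 - 4*q - 6, 0, -24*p*q - 12*p)
At (1, -3, -1): (-48, 0, 60).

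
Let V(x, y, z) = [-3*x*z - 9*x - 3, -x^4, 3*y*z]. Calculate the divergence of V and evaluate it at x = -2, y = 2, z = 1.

∂V₁/∂x = -3*z - 9
∂V₂/∂y = 0
∂V₃/∂z = 3*y
∇·V = 3*y - 3*z - 9
At (-2, 2, 1): -6.

-6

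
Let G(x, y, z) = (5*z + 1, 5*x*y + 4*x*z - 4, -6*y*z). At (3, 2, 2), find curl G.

(-24, 5, 18)

(∇×G)₁ = ∂G₃/∂y − ∂G₂/∂z = -4*x - 6*z
(∇×G)₂ = ∂G₁/∂z − ∂G₃/∂x = 5
(∇×G)₃ = ∂G₂/∂x − ∂G₁/∂y = 5*y + 4*z
∇×G = (-4*x - 6*z, 5, 5*y + 4*z)
At (3, 2, 2): (-24, 5, 18).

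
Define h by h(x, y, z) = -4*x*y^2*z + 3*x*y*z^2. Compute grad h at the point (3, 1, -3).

(39, 153, -66)

∂h/∂x = -4*y^2*z + 3*y*z^2
∂h/∂y = -8*x*y*z + 3*x*z^2
∂h/∂z = -4*x*y^2 + 6*x*y*z
∇h = (-4*y^2*z + 3*y*z^2, -8*x*y*z + 3*x*z^2, -4*x*y^2 + 6*x*y*z)
At (3, 1, -3): (39, 153, -66).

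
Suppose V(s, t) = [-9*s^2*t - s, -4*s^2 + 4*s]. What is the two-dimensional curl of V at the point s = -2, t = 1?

56

∂V₂/∂s = -8*s + 4
∂V₁/∂t = -9*s^2
Scalar curl = 9*s^2 - 8*s + 4
At (-2, 1): 56.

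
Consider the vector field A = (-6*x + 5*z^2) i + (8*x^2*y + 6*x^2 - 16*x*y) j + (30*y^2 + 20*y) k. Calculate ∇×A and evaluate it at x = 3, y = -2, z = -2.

(-100, -20, -28)

(∇×A)₁ = ∂A₃/∂y − ∂A₂/∂z = 60*y + 20
(∇×A)₂ = ∂A₁/∂z − ∂A₃/∂x = 10*z
(∇×A)₃ = ∂A₂/∂x − ∂A₁/∂y = 16*x*y + 12*x - 16*y
∇×A = (60*y + 20, 10*z, 16*x*y + 12*x - 16*y)
At (3, -2, -2): (-100, -20, -28).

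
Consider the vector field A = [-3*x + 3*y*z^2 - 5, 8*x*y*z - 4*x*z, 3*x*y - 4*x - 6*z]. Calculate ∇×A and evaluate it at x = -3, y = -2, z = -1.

(-69, 22, 17)

(∇×A)₁ = ∂A₃/∂y − ∂A₂/∂z = -8*x*y + 7*x
(∇×A)₂ = ∂A₁/∂z − ∂A₃/∂x = 6*y*z - 3*y + 4
(∇×A)₃ = ∂A₂/∂x − ∂A₁/∂y = 8*y*z - 3*z^2 - 4*z
∇×A = (-8*x*y + 7*x, 6*y*z - 3*y + 4, 8*y*z - 3*z^2 - 4*z)
At (-3, -2, -1): (-69, 22, 17).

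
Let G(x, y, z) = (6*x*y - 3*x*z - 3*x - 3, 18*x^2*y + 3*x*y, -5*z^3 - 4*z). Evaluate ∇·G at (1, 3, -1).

∂G₁/∂x = 6*y - 3*z - 3
∂G₂/∂y = 18*x^2 + 3*x
∂G₃/∂z = -15*z^2 - 4
∇·G = 18*x^2 + 3*x + 6*y - 15*z^2 - 3*z - 7
At (1, 3, -1): 20.

20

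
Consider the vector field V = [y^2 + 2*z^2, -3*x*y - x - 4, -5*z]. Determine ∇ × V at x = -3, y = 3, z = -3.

(∇×V)₁ = ∂V₃/∂y − ∂V₂/∂z = 0
(∇×V)₂ = ∂V₁/∂z − ∂V₃/∂x = 4*z
(∇×V)₃ = ∂V₂/∂x − ∂V₁/∂y = -5*y - 1
∇×V = (0, 4*z, -5*y - 1)
At (-3, 3, -3): (0, -12, -16).

(0, -12, -16)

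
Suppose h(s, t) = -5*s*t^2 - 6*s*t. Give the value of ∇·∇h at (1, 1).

-10

∂²h/∂s² = 0
∂²h/∂t² = -10*s
∇²h = -10*s
At (1, 1): -10.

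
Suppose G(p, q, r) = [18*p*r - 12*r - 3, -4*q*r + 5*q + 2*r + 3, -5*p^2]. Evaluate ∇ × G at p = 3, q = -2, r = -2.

(∇×G)₁ = ∂G₃/∂q − ∂G₂/∂r = 4*q - 2
(∇×G)₂ = ∂G₁/∂r − ∂G₃/∂p = 28*p - 12
(∇×G)₃ = ∂G₂/∂p − ∂G₁/∂q = 0
∇×G = (4*q - 2, 28*p - 12, 0)
At (3, -2, -2): (-10, 72, 0).

(-10, 72, 0)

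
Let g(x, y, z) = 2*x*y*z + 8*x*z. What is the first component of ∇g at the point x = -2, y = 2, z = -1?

-12

(∇g)_1 = ∂g/∂x = 2*y*z + 8*z
At (-2, 2, -1): -12.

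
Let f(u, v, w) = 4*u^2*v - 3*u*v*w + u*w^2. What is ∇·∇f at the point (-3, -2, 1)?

∂²f/∂u² = 8*v
∂²f/∂v² = 0
∂²f/∂w² = 2*u
∇²f = 2*u + 8*v
At (-3, -2, 1): -22.

-22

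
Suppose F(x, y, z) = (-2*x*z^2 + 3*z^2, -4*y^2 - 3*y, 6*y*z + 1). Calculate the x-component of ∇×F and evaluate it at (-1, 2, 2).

12

(∇×F)_1 = ∂F₃/∂y − ∂F₂/∂z
= 6*z − (0)
= 6*z
At (-1, 2, 2): 12.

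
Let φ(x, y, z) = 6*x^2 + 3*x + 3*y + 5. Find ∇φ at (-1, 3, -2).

(-9, 3, 0)

∂φ/∂x = 12*x + 3
∂φ/∂y = 3
∂φ/∂z = 0
∇φ = (12*x + 3, 3, 0)
At (-1, 3, -2): (-9, 3, 0).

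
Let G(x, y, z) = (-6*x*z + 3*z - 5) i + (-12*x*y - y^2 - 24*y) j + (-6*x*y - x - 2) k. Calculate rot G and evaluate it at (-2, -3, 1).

(12, -2, 36)

(∇×G)₁ = ∂G₃/∂y − ∂G₂/∂z = -6*x
(∇×G)₂ = ∂G₁/∂z − ∂G₃/∂x = -6*x + 6*y + 4
(∇×G)₃ = ∂G₂/∂x − ∂G₁/∂y = -12*y
∇×G = (-6*x, -6*x + 6*y + 4, -12*y)
At (-2, -3, 1): (12, -2, 36).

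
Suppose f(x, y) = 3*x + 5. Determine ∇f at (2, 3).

(3, 0)

∂f/∂x = 3
∂f/∂y = 0
∇f = (3, 0)
At (2, 3): (3, 0).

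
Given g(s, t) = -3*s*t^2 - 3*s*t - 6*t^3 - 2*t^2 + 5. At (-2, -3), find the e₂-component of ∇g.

(∇g)_2 = ∂g/∂t = -6*s*t - 3*s - 18*t^2 - 4*t
At (-2, -3): -180.

-180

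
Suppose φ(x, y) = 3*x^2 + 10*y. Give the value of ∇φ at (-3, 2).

∂φ/∂x = 6*x
∂φ/∂y = 10
∇φ = (6*x, 10)
At (-3, 2): (-18, 10).

(-18, 10)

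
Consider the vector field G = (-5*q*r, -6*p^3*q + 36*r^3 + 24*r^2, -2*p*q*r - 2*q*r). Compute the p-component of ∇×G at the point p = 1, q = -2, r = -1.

-56

(∇×G)_1 = ∂G₃/∂q − ∂G₂/∂r
= -2*p*r - 2*r − (108*r^2 + 48*r)
= -2*p*r - 108*r^2 - 50*r
At (1, -2, -1): -56.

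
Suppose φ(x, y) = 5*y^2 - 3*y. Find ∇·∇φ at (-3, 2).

∂²φ/∂x² = 0
∂²φ/∂y² = 10
∇²φ = 10
At (-3, 2): 10.

10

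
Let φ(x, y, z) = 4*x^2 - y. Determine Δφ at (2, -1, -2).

8

∂²φ/∂x² = 8
∂²φ/∂y² = 0
∂²φ/∂z² = 0
∇²φ = 8
At (2, -1, -2): 8.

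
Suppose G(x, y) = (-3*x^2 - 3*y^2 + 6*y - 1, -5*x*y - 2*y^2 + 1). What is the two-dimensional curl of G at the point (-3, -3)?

-9

∂G₂/∂x = -5*y
∂G₁/∂y = -6*y + 6
Scalar curl = y - 6
At (-3, -3): -9.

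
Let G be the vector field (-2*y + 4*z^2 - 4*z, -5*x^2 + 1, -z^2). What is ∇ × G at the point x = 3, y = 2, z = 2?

(∇×G)₁ = ∂G₃/∂y − ∂G₂/∂z = 0
(∇×G)₂ = ∂G₁/∂z − ∂G₃/∂x = 8*z - 4
(∇×G)₃ = ∂G₂/∂x − ∂G₁/∂y = -10*x + 2
∇×G = (0, 8*z - 4, -10*x + 2)
At (3, 2, 2): (0, 12, -28).

(0, 12, -28)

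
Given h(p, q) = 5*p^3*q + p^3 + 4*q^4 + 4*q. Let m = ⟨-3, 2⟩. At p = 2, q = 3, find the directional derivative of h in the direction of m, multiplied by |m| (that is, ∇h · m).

376

∂h/∂p = 15*p^2*q + 3*p^2
∂h/∂q = 5*p^3 + 16*q^3 + 4
∇h at (2, 3) = (192, 476)
∇h · m = (192)(-3) + (476)(2) = 376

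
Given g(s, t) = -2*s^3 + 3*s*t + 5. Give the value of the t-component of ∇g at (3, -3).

9

(∇g)_2 = ∂g/∂t = 3*s
At (3, -3): 9.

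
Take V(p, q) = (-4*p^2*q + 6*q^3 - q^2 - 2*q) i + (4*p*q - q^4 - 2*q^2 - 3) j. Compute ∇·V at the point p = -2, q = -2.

∂V₁/∂p = -8*p*q
∂V₂/∂q = 4*p - 4*q^3 - 4*q
∇·V = -8*p*q + 4*p - 4*q^3 - 4*q
At (-2, -2): 0.

0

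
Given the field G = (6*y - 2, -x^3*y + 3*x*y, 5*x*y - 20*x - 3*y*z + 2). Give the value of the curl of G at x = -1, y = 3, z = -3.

(4, 5, -6)

(∇×G)₁ = ∂G₃/∂y − ∂G₂/∂z = 5*x - 3*z
(∇×G)₂ = ∂G₁/∂z − ∂G₃/∂x = -5*y + 20
(∇×G)₃ = ∂G₂/∂x − ∂G₁/∂y = -3*x^2*y + 3*y - 6
∇×G = (5*x - 3*z, -5*y + 20, -3*x^2*y + 3*y - 6)
At (-1, 3, -3): (4, 5, -6).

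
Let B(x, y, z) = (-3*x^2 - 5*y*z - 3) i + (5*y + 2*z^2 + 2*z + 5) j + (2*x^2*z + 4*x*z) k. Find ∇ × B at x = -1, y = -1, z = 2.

(∇×B)₁ = ∂B₃/∂y − ∂B₂/∂z = -4*z - 2
(∇×B)₂ = ∂B₁/∂z − ∂B₃/∂x = -4*x*z - 5*y - 4*z
(∇×B)₃ = ∂B₂/∂x − ∂B₁/∂y = 5*z
∇×B = (-4*z - 2, -4*x*z - 5*y - 4*z, 5*z)
At (-1, -1, 2): (-10, 5, 10).

(-10, 5, 10)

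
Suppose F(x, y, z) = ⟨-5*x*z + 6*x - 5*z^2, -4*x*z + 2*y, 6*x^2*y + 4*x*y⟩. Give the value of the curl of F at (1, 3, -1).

(14, -43, 4)

(∇×F)₁ = ∂F₃/∂y − ∂F₂/∂z = 6*x^2 + 8*x
(∇×F)₂ = ∂F₁/∂z − ∂F₃/∂x = -12*x*y - 5*x - 4*y - 10*z
(∇×F)₃ = ∂F₂/∂x − ∂F₁/∂y = -4*z
∇×F = (6*x^2 + 8*x, -12*x*y - 5*x - 4*y - 10*z, -4*z)
At (1, 3, -1): (14, -43, 4).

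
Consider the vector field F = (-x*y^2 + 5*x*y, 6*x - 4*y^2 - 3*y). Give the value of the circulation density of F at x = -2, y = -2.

∂F₂/∂x = 6
∂F₁/∂y = -2*x*y + 5*x
Scalar curl = 2*x*y - 5*x + 6
At (-2, -2): 24.

24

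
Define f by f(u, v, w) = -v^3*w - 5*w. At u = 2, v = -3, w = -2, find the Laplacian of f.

-36

∂²f/∂u² = 0
∂²f/∂v² = -6*v*w
∂²f/∂w² = 0
∇²f = -6*v*w
At (2, -3, -2): -36.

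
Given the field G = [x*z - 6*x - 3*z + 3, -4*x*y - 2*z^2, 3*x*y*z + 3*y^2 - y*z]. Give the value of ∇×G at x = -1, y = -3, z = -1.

(-18, -13, 12)

(∇×G)₁ = ∂G₃/∂y − ∂G₂/∂z = 3*x*z + 6*y + 3*z
(∇×G)₂ = ∂G₁/∂z − ∂G₃/∂x = x - 3*y*z - 3
(∇×G)₃ = ∂G₂/∂x − ∂G₁/∂y = -4*y
∇×G = (3*x*z + 6*y + 3*z, x - 3*y*z - 3, -4*y)
At (-1, -3, -1): (-18, -13, 12).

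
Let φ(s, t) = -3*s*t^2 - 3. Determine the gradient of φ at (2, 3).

(-27, -36)

∂φ/∂s = -3*t^2
∂φ/∂t = -6*s*t
∇φ = (-3*t^2, -6*s*t)
At (2, 3): (-27, -36).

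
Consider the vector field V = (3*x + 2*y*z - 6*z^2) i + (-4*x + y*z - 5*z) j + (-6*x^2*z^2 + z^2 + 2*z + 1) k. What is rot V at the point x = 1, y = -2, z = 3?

(7, 68, -10)

(∇×V)₁ = ∂V₃/∂y − ∂V₂/∂z = -y + 5
(∇×V)₂ = ∂V₁/∂z − ∂V₃/∂x = 12*x*z^2 + 2*y - 12*z
(∇×V)₃ = ∂V₂/∂x − ∂V₁/∂y = -2*z - 4
∇×V = (-y + 5, 12*x*z^2 + 2*y - 12*z, -2*z - 4)
At (1, -2, 3): (7, 68, -10).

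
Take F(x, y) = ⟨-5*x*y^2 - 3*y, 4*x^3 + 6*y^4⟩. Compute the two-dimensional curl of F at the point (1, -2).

-5

∂F₂/∂x = 12*x^2
∂F₁/∂y = -10*x*y - 3
Scalar curl = 12*x^2 + 10*x*y + 3
At (1, -2): -5.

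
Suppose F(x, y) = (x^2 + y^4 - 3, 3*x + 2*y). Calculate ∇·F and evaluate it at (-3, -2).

∂F₁/∂x = 2*x
∂F₂/∂y = 2
∇·F = 2*x + 2
At (-3, -2): -4.

-4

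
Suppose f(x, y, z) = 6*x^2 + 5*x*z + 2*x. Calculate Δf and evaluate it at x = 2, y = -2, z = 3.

12

∂²f/∂x² = 12
∂²f/∂y² = 0
∂²f/∂z² = 0
∇²f = 12
At (2, -2, 3): 12.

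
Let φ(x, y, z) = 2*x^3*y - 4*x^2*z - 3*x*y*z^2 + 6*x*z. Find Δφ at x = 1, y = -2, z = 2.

∂²φ/∂x² = 4*(3*x*y - 2*z)
∂²φ/∂y² = 0
∂²φ/∂z² = -6*x*y
∇²φ = 6*x*y - 8*z
At (1, -2, 2): -28.

-28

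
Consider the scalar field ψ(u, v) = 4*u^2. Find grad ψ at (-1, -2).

∂ψ/∂u = 8*u
∂ψ/∂v = 0
∇ψ = (8*u, 0)
At (-1, -2): (-8, 0).

(-8, 0)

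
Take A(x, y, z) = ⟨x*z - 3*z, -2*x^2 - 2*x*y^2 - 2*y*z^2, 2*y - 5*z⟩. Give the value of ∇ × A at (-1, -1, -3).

(∇×A)₁ = ∂A₃/∂y − ∂A₂/∂z = 4*y*z + 2
(∇×A)₂ = ∂A₁/∂z − ∂A₃/∂x = x - 3
(∇×A)₃ = ∂A₂/∂x − ∂A₁/∂y = -4*x - 2*y^2
∇×A = (4*y*z + 2, x - 3, -4*x - 2*y^2)
At (-1, -1, -3): (14, -4, 2).

(14, -4, 2)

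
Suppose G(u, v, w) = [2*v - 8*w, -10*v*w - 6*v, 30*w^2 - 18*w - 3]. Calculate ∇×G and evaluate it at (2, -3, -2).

(-30, -8, -2)

(∇×G)₁ = ∂G₃/∂v − ∂G₂/∂w = 10*v
(∇×G)₂ = ∂G₁/∂w − ∂G₃/∂u = -8
(∇×G)₃ = ∂G₂/∂u − ∂G₁/∂v = -2
∇×G = (10*v, -8, -2)
At (2, -3, -2): (-30, -8, -2).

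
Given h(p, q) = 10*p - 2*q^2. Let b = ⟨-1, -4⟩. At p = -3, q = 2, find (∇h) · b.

∂h/∂p = 10
∂h/∂q = -4*q
∇h at (-3, 2) = (10, -8)
∇h · b = (10)(-1) + (-8)(-4) = 22

22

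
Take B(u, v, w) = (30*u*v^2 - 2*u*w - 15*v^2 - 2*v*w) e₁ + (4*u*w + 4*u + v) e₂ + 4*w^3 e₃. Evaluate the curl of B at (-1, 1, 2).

(∇×B)₁ = ∂B₃/∂v − ∂B₂/∂w = -4*u
(∇×B)₂ = ∂B₁/∂w − ∂B₃/∂u = -2*u - 2*v
(∇×B)₃ = ∂B₂/∂u − ∂B₁/∂v = -60*u*v + 30*v + 6*w + 4
∇×B = (-4*u, -2*u - 2*v, -60*u*v + 30*v + 6*w + 4)
At (-1, 1, 2): (4, 0, 106).

(4, 0, 106)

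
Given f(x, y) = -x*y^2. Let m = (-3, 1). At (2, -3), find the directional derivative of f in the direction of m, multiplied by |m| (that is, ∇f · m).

∂f/∂x = -y^2
∂f/∂y = -2*x*y
∇f at (2, -3) = (-9, 12)
∇f · m = (-9)(-3) + (12)(1) = 39

39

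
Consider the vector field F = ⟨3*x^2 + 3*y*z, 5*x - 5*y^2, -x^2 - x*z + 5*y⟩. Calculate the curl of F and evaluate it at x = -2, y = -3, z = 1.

(∇×F)₁ = ∂F₃/∂y − ∂F₂/∂z = 5
(∇×F)₂ = ∂F₁/∂z − ∂F₃/∂x = 2*x + 3*y + z
(∇×F)₃ = ∂F₂/∂x − ∂F₁/∂y = -3*z + 5
∇×F = (5, 2*x + 3*y + z, -3*z + 5)
At (-2, -3, 1): (5, -12, 2).

(5, -12, 2)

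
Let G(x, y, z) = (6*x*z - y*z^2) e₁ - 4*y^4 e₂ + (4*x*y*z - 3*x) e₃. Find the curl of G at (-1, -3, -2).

(8, -39, 4)

(∇×G)₁ = ∂G₃/∂y − ∂G₂/∂z = 4*x*z
(∇×G)₂ = ∂G₁/∂z − ∂G₃/∂x = 6*x - 6*y*z + 3
(∇×G)₃ = ∂G₂/∂x − ∂G₁/∂y = z^2
∇×G = (4*x*z, 6*x - 6*y*z + 3, z^2)
At (-1, -3, -2): (8, -39, 4).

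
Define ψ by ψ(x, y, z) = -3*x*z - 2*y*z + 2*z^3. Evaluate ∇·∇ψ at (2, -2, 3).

36

∂²ψ/∂x² = 0
∂²ψ/∂y² = 0
∂²ψ/∂z² = 12*z
∇²ψ = 12*z
At (2, -2, 3): 36.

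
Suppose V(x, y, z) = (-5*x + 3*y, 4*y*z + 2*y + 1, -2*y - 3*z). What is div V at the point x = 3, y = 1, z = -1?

∂V₁/∂x = -5
∂V₂/∂y = 4*z + 2
∂V₃/∂z = -3
∇·V = 4*z - 6
At (3, 1, -1): -10.

-10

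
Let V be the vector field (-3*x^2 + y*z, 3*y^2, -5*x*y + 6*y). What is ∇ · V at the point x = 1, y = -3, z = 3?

∂V₁/∂x = -6*x
∂V₂/∂y = 6*y
∂V₃/∂z = 0
∇·V = -6*x + 6*y
At (1, -3, 3): -24.

-24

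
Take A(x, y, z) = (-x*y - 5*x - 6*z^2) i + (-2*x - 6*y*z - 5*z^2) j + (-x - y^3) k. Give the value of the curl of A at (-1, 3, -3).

(-39, 37, -3)

(∇×A)₁ = ∂A₃/∂y − ∂A₂/∂z = -3*y^2 + 6*y + 10*z
(∇×A)₂ = ∂A₁/∂z − ∂A₃/∂x = -12*z + 1
(∇×A)₃ = ∂A₂/∂x − ∂A₁/∂y = x - 2
∇×A = (-3*y^2 + 6*y + 10*z, -12*z + 1, x - 2)
At (-1, 3, -3): (-39, 37, -3).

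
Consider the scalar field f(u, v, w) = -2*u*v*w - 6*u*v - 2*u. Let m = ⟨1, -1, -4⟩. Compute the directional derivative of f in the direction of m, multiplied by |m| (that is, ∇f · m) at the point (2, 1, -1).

18

∂f/∂u = -2*v*w - 6*v - 2
∂f/∂v = -2*u*w - 6*u
∂f/∂w = -2*u*v
∇f at (2, 1, -1) = (-6, -8, -4)
∇f · m = (-6)(1) + (-8)(-1) + (-4)(-4) = 18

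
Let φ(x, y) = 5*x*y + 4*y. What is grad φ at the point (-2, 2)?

(10, -6)

∂φ/∂x = 5*y
∂φ/∂y = 5*x + 4
∇φ = (5*y, 5*x + 4)
At (-2, 2): (10, -6).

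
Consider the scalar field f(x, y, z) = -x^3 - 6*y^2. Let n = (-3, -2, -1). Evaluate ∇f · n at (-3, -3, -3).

∂f/∂x = -3*x^2
∂f/∂y = -12*y
∂f/∂z = 0
∇f at (-3, -3, -3) = (-27, 36, 0)
∇f · n = (-27)(-3) + (36)(-2) + (0)(-1) = 9

9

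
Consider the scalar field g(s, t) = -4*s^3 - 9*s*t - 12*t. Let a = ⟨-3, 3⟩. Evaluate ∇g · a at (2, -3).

∂g/∂s = -12*s^2 - 9*t
∂g/∂t = -9*s - 12
∇g at (2, -3) = (-21, -30)
∇g · a = (-21)(-3) + (-30)(3) = -27

-27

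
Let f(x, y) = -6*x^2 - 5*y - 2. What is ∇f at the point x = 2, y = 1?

∂f/∂x = -12*x
∂f/∂y = -5
∇f = (-12*x, -5)
At (2, 1): (-24, -5).

(-24, -5)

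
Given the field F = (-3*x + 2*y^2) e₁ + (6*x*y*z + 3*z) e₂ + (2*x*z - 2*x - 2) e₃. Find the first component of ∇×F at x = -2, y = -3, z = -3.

-39

(∇×F)_1 = ∂F₃/∂y − ∂F₂/∂z
= 0 − (6*x*y + 3)
= -6*x*y - 3
At (-2, -3, -3): -39.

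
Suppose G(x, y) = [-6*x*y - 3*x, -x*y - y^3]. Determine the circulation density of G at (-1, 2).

-8

∂G₂/∂x = -y
∂G₁/∂y = -6*x
Scalar curl = 6*x - y
At (-1, 2): -8.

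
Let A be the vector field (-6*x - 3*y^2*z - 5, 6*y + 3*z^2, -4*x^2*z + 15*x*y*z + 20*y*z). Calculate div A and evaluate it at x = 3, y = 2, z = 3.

∂A₁/∂x = -6
∂A₂/∂y = 6
∂A₃/∂z = -4*x^2 + 15*x*y + 20*y
∇·A = -4*x^2 + 15*x*y + 20*y
At (3, 2, 3): 94.

94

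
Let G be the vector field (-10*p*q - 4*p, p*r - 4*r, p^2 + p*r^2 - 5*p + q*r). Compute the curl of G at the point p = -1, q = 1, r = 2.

(7, 3, -8)

(∇×G)₁ = ∂G₃/∂q − ∂G₂/∂r = -p + r + 4
(∇×G)₂ = ∂G₁/∂r − ∂G₃/∂p = -2*p - r^2 + 5
(∇×G)₃ = ∂G₂/∂p − ∂G₁/∂q = 10*p + r
∇×G = (-p + r + 4, -2*p - r^2 + 5, 10*p + r)
At (-1, 1, 2): (7, 3, -8).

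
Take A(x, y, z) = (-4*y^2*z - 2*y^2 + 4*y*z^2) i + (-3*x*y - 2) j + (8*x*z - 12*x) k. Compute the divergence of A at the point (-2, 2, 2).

-10

∂A₁/∂x = 0
∂A₂/∂y = -3*x
∂A₃/∂z = 8*x
∇·A = 5*x
At (-2, 2, 2): -10.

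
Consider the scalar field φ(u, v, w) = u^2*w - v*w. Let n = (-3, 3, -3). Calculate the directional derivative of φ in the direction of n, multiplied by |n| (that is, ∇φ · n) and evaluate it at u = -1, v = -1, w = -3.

-15

∂φ/∂u = 2*u*w
∂φ/∂v = -w
∂φ/∂w = u^2 - v
∇φ at (-1, -1, -3) = (6, 3, 2)
∇φ · n = (6)(-3) + (3)(3) + (2)(-3) = -15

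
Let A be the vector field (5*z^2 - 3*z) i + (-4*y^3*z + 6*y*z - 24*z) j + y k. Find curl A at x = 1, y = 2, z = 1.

(∇×A)₁ = ∂A₃/∂y − ∂A₂/∂z = 4*y^3 - 6*y + 25
(∇×A)₂ = ∂A₁/∂z − ∂A₃/∂x = 10*z - 3
(∇×A)₃ = ∂A₂/∂x − ∂A₁/∂y = 0
∇×A = (4*y^3 - 6*y + 25, 10*z - 3, 0)
At (1, 2, 1): (45, 7, 0).

(45, 7, 0)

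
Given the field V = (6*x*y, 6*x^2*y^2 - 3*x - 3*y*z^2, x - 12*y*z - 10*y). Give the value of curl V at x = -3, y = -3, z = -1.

(20, -1, -309)

(∇×V)₁ = ∂V₃/∂y − ∂V₂/∂z = 6*y*z - 12*z - 10
(∇×V)₂ = ∂V₁/∂z − ∂V₃/∂x = -1
(∇×V)₃ = ∂V₂/∂x − ∂V₁/∂y = 12*x*y^2 - 6*x - 3
∇×V = (6*y*z - 12*z - 10, -1, 12*x*y^2 - 6*x - 3)
At (-3, -3, -1): (20, -1, -309).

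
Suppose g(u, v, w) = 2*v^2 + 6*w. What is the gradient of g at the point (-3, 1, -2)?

∂g/∂u = 0
∂g/∂v = 4*v
∂g/∂w = 6
∇g = (0, 4*v, 6)
At (-3, 1, -2): (0, 4, 6).

(0, 4, 6)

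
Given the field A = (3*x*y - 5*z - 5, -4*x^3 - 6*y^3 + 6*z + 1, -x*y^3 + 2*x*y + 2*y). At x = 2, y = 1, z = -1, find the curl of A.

(∇×A)₁ = ∂A₃/∂y − ∂A₂/∂z = -3*x*y^2 + 2*x - 4
(∇×A)₂ = ∂A₁/∂z − ∂A₃/∂x = y^3 - 2*y - 5
(∇×A)₃ = ∂A₂/∂x − ∂A₁/∂y = -12*x^2 - 3*x
∇×A = (-3*x*y^2 + 2*x - 4, y^3 - 2*y - 5, -12*x^2 - 3*x)
At (2, 1, -1): (-6, -6, -54).

(-6, -6, -54)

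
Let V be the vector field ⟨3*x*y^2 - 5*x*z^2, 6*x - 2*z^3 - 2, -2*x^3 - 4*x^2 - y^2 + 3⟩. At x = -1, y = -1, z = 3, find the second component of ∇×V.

28

(∇×V)_2 = ∂V₁/∂z − ∂V₃/∂x
= -10*x*z − (-6*x^2 - 8*x)
= 6*x^2 - 10*x*z + 8*x
At (-1, -1, 3): 28.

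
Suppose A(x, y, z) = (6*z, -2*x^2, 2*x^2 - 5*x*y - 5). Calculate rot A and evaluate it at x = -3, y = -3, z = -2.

(∇×A)₁ = ∂A₃/∂y − ∂A₂/∂z = -5*x
(∇×A)₂ = ∂A₁/∂z − ∂A₃/∂x = -4*x + 5*y + 6
(∇×A)₃ = ∂A₂/∂x − ∂A₁/∂y = -4*x
∇×A = (-5*x, -4*x + 5*y + 6, -4*x)
At (-3, -3, -2): (15, 3, 12).

(15, 3, 12)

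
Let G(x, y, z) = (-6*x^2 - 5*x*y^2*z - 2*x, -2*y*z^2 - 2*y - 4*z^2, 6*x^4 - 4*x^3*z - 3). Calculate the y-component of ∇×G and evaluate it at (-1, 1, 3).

65

(∇×G)_2 = ∂G₁/∂z − ∂G₃/∂x
= -5*x*y^2 − (24*x^3 - 12*x^2*z)
= -24*x^3 + 12*x^2*z - 5*x*y^2
At (-1, 1, 3): 65.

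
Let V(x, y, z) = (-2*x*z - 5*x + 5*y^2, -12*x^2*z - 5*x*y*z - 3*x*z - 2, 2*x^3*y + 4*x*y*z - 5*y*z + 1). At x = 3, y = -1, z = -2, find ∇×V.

(∇×V)₁ = ∂V₃/∂y − ∂V₂/∂z = 2*x^3 + 12*x^2 + 5*x*y + 4*x*z + 3*x - 5*z
(∇×V)₂ = ∂V₁/∂z − ∂V₃/∂x = -6*x^2*y - 2*x - 4*y*z
(∇×V)₃ = ∂V₂/∂x − ∂V₁/∂y = -24*x*z - 5*y*z - 10*y - 3*z
∇×V = (2*x^3 + 12*x^2 + 5*x*y + 4*x*z + 3*x - 5*z, -6*x^2*y - 2*x - 4*y*z, -24*x*z - 5*y*z - 10*y - 3*z)
At (3, -1, -2): (142, 40, 150).

(142, 40, 150)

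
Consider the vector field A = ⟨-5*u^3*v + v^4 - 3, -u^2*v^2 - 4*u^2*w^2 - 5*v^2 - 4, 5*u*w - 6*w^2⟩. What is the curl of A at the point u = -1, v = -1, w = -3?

(-24, 15, 73)

(∇×A)₁ = ∂A₃/∂v − ∂A₂/∂w = 8*u^2*w
(∇×A)₂ = ∂A₁/∂w − ∂A₃/∂u = -5*w
(∇×A)₃ = ∂A₂/∂u − ∂A₁/∂v = 5*u^3 - 2*u*v^2 - 8*u*w^2 - 4*v^3
∇×A = (8*u^2*w, -5*w, 5*u^3 - 2*u*v^2 - 8*u*w^2 - 4*v^3)
At (-1, -1, -3): (-24, 15, 73).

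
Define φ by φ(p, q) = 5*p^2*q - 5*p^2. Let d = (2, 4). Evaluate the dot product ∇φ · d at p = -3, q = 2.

∂φ/∂p = 10*p*q - 10*p
∂φ/∂q = 5*p^2
∇φ at (-3, 2) = (-30, 45)
∇φ · d = (-30)(2) + (45)(4) = 120

120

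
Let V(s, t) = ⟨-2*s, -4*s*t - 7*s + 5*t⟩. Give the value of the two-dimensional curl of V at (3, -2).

∂V₂/∂s = -4*t - 7
∂V₁/∂t = 0
Scalar curl = -4*t - 7
At (3, -2): 1.

1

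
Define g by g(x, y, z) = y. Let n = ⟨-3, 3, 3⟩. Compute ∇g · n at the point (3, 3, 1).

∂g/∂x = 0
∂g/∂y = 1
∂g/∂z = 0
∇g at (3, 3, 1) = (0, 1, 0)
∇g · n = (0)(-3) + (1)(3) + (0)(3) = 3

3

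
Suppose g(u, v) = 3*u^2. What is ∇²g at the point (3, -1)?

∂²g/∂u² = 6
∂²g/∂v² = 0
∇²g = 6
At (3, -1): 6.

6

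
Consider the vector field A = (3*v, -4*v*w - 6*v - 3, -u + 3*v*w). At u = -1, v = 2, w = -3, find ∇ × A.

(∇×A)₁ = ∂A₃/∂v − ∂A₂/∂w = 4*v + 3*w
(∇×A)₂ = ∂A₁/∂w − ∂A₃/∂u = 1
(∇×A)₃ = ∂A₂/∂u − ∂A₁/∂v = -3
∇×A = (4*v + 3*w, 1, -3)
At (-1, 2, -3): (-1, 1, -3).

(-1, 1, -3)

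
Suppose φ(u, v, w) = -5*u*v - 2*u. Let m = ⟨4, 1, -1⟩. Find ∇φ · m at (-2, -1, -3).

22

∂φ/∂u = -5*v - 2
∂φ/∂v = -5*u
∂φ/∂w = 0
∇φ at (-2, -1, -3) = (3, 10, 0)
∇φ · m = (3)(4) + (10)(1) + (0)(-1) = 22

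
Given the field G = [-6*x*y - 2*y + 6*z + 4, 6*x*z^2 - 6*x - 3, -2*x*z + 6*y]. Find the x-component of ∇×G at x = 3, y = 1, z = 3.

-102

(∇×G)_1 = ∂G₃/∂y − ∂G₂/∂z
= 6 − (12*x*z)
= -12*x*z + 6
At (3, 1, 3): -102.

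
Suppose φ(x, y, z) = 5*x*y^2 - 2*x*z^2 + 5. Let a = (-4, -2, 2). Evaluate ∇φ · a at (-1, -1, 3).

56

∂φ/∂x = 5*y^2 - 2*z^2
∂φ/∂y = 10*x*y
∂φ/∂z = -4*x*z
∇φ at (-1, -1, 3) = (-13, 10, 12)
∇φ · a = (-13)(-4) + (10)(-2) + (12)(2) = 56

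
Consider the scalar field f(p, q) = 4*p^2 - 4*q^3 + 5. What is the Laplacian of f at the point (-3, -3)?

∂²f/∂p² = 8
∂²f/∂q² = -24*q
∇²f = -24*q + 8
At (-3, -3): 80.

80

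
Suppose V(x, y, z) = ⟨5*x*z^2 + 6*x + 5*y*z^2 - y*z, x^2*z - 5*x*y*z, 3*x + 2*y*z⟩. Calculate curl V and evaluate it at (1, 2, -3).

(3, -95, -24)

(∇×V)₁ = ∂V₃/∂y − ∂V₂/∂z = -x^2 + 5*x*y + 2*z
(∇×V)₂ = ∂V₁/∂z − ∂V₃/∂x = 10*x*z + 10*y*z - y - 3
(∇×V)₃ = ∂V₂/∂x − ∂V₁/∂y = 2*x*z - 5*y*z - 5*z^2 + z
∇×V = (-x^2 + 5*x*y + 2*z, 10*x*z + 10*y*z - y - 3, 2*x*z - 5*y*z - 5*z^2 + z)
At (1, 2, -3): (3, -95, -24).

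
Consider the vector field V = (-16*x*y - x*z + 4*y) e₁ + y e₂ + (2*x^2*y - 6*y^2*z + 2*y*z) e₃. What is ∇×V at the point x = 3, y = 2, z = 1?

(-4, -27, 44)

(∇×V)₁ = ∂V₃/∂y − ∂V₂/∂z = 2*x^2 - 12*y*z + 2*z
(∇×V)₂ = ∂V₁/∂z − ∂V₃/∂x = -4*x*y - x
(∇×V)₃ = ∂V₂/∂x − ∂V₁/∂y = 16*x - 4
∇×V = (2*x^2 - 12*y*z + 2*z, -4*x*y - x, 16*x - 4)
At (3, 2, 1): (-4, -27, 44).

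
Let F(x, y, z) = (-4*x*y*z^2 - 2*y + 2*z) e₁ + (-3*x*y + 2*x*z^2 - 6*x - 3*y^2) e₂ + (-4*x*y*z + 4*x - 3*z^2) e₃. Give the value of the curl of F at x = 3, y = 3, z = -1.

(24, 58, 1)

(∇×F)₁ = ∂F₃/∂y − ∂F₂/∂z = -8*x*z
(∇×F)₂ = ∂F₁/∂z − ∂F₃/∂x = -8*x*y*z + 4*y*z - 2
(∇×F)₃ = ∂F₂/∂x − ∂F₁/∂y = 4*x*z^2 - 3*y + 2*z^2 - 4
∇×F = (-8*x*z, -8*x*y*z + 4*y*z - 2, 4*x*z^2 - 3*y + 2*z^2 - 4)
At (3, 3, -1): (24, 58, 1).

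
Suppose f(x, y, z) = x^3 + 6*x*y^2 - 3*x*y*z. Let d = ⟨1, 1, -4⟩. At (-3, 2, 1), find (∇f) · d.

∂f/∂x = 3*x^2 + 6*y^2 - 3*y*z
∂f/∂y = 12*x*y - 3*x*z
∂f/∂z = -3*x*y
∇f at (-3, 2, 1) = (45, -63, 18)
∇f · d = (45)(1) + (-63)(1) + (18)(-4) = -90

-90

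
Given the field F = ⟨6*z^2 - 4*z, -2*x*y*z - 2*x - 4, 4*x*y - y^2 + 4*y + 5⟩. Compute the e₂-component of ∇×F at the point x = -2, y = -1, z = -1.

(∇×F)_2 = ∂F₁/∂z − ∂F₃/∂x
= 12*z - 4 − (4*y)
= -4*y + 12*z - 4
At (-2, -1, -1): -12.

-12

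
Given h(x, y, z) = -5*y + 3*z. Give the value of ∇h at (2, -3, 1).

∂h/∂x = 0
∂h/∂y = -5
∂h/∂z = 3
∇h = (0, -5, 3)
At (2, -3, 1): (0, -5, 3).

(0, -5, 3)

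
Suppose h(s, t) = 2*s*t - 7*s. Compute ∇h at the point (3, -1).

∂h/∂s = 2*t - 7
∂h/∂t = 2*s
∇h = (2*t - 7, 2*s)
At (3, -1): (-9, 6).

(-9, 6)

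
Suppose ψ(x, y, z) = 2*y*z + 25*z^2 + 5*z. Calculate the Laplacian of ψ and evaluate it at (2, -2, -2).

∂²ψ/∂x² = 0
∂²ψ/∂y² = 0
∂²ψ/∂z² = 50
∇²ψ = 50
At (2, -2, -2): 50.

50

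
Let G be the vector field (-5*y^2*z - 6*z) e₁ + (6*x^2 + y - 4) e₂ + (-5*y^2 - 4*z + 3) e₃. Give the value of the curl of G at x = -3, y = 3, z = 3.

(∇×G)₁ = ∂G₃/∂y − ∂G₂/∂z = -10*y
(∇×G)₂ = ∂G₁/∂z − ∂G₃/∂x = -5*y^2 - 6
(∇×G)₃ = ∂G₂/∂x − ∂G₁/∂y = 12*x + 10*y*z
∇×G = (-10*y, -5*y^2 - 6, 12*x + 10*y*z)
At (-3, 3, 3): (-30, -51, 54).

(-30, -51, 54)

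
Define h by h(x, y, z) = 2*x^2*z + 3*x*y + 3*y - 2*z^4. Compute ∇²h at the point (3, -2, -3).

-228

∂²h/∂x² = 4*z
∂²h/∂y² = 0
∂²h/∂z² = -24*z^2
∇²h = -24*z^2 + 4*z
At (3, -2, -3): -228.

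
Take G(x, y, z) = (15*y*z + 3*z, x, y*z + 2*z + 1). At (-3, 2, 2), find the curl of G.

(∇×G)₁ = ∂G₃/∂y − ∂G₂/∂z = z
(∇×G)₂ = ∂G₁/∂z − ∂G₃/∂x = 15*y + 3
(∇×G)₃ = ∂G₂/∂x − ∂G₁/∂y = -15*z + 1
∇×G = (z, 15*y + 3, -15*z + 1)
At (-3, 2, 2): (2, 33, -29).

(2, 33, -29)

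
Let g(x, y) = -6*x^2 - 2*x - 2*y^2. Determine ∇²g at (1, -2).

-16

∂²g/∂x² = -12
∂²g/∂y² = -4
∇²g = -16
At (1, -2): -16.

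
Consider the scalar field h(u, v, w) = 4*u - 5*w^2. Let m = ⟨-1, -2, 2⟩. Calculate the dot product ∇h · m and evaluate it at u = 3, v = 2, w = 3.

-64

∂h/∂u = 4
∂h/∂v = 0
∂h/∂w = -10*w
∇h at (3, 2, 3) = (4, 0, -30)
∇h · m = (4)(-1) + (0)(-2) + (-30)(2) = -64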